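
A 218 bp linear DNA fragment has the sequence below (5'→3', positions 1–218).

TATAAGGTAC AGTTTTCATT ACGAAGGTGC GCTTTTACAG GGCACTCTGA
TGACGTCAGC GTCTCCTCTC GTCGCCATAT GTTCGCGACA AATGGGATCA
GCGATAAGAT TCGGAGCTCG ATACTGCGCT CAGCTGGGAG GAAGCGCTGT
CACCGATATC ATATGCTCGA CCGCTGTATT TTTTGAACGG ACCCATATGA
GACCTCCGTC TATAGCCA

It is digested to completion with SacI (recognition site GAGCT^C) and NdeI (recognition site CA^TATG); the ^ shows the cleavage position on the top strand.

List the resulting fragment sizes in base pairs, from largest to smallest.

The SacI site (GAGCTC) starts at position 114.
SacI cuts after base 5 of each site (before the last base), so after position 118.
NdeI sites (CATATG) start at positions 76, 160, 194.
NdeI cuts after base 2 of each site, so after positions 77, 161, 195.
Combined cut positions: 77, 118, 161, 195.
Linear molecule, 4 cuts → 5 fragments:
  1–77 → 77 bp
  78–118 → 41 bp
  119–161 → 43 bp
  162–195 → 34 bp
  196–218 → 23 bp
Sorted largest to smallest: 77, 43, 41, 34, 23 bp.

77, 43, 41, 34, 23 bp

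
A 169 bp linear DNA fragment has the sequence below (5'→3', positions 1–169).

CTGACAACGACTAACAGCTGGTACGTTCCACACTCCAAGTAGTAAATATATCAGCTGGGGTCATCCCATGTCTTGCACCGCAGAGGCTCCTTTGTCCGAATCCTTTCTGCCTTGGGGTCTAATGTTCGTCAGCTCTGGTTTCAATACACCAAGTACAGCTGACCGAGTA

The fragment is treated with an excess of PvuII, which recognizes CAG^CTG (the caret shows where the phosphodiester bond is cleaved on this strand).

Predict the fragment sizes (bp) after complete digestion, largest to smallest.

104, 37, 17, 11 bp

PvuII sites (CAGCTG) start at positions 15, 52, 156.
PvuII cuts after base 3 of each site, so after positions 17, 54, 158.
Linear molecule, 3 cuts → 4 fragments:
  1–17 → 17 bp
  18–54 → 37 bp
  55–158 → 104 bp
  159–169 → 11 bp
Sorted largest to smallest: 104, 37, 17, 11 bp.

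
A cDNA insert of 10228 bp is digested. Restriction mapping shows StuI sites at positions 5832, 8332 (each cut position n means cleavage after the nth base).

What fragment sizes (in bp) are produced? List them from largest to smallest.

5832, 2500, 1896 bp

Linear molecule, 2 cuts → 3 fragments:
  5832 − 0 = 5832 bp
  8332 − 5832 = 2500 bp
  10228 − 8332 = 1896 bp
Sorted largest to smallest: 5832, 2500, 1896 bp.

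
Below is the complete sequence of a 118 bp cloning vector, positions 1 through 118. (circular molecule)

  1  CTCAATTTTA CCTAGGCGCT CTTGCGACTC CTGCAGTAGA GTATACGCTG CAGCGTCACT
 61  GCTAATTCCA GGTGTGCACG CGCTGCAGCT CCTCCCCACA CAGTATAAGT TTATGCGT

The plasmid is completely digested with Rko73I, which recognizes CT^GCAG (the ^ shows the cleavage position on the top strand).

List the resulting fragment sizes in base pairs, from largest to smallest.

Rko73I sites (CTGCAG) start at positions 31, 48, 83.
Rko73I cuts after base 2 of each site, so after positions 32, 49, 84.
Circular molecule, 3 cuts → 3 fragments:
  33–49 → 17 bp
  50–84 → 35 bp
  85–118 then 1–32 → 34 + 32 = 66 bp
Sorted largest to smallest: 66, 35, 17 bp.

66, 35, 17 bp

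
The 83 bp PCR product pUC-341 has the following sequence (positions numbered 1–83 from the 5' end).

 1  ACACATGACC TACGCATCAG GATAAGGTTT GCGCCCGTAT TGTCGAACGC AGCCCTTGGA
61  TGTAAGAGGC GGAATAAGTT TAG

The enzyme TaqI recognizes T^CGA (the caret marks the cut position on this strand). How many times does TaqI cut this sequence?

TCGA occurs starting at position 43.
TaqI cuts at 1 site.

1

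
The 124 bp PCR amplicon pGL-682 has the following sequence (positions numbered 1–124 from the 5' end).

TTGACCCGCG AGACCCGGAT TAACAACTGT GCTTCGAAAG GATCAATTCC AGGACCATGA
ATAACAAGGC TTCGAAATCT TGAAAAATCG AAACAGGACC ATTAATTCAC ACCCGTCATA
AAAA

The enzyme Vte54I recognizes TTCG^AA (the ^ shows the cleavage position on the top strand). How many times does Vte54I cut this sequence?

2

TTCGAA occurs starting at positions 33, 71.
Vte54I cuts at 2 sites.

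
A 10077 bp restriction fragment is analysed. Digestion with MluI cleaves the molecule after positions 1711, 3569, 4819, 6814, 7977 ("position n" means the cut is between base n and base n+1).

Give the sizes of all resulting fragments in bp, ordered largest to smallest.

Linear molecule, 5 cuts → 6 fragments:
  1711 − 0 = 1711 bp
  3569 − 1711 = 1858 bp
  4819 − 3569 = 1250 bp
  6814 − 4819 = 1995 bp
  7977 − 6814 = 1163 bp
  10077 − 7977 = 2100 bp
Sorted largest to smallest: 2100, 1995, 1858, 1711, 1250, 1163 bp.

2100, 1995, 1858, 1711, 1250, 1163 bp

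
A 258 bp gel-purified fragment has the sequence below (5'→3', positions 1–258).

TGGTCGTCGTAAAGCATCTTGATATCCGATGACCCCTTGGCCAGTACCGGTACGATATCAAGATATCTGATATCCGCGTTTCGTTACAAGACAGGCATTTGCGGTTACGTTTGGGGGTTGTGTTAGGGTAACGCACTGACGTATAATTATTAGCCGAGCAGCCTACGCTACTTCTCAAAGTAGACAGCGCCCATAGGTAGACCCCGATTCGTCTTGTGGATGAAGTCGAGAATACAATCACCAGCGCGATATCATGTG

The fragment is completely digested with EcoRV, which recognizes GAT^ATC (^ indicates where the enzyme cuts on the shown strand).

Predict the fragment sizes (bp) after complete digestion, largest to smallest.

EcoRV sites (GATATC) start at positions 21, 54, 62, 69, 248.
EcoRV cuts after base 3 of each site, so after positions 23, 56, 64, 71, 250.
Linear molecule, 5 cuts → 6 fragments:
  1–23 → 23 bp
  24–56 → 33 bp
  57–64 → 8 bp
  65–71 → 7 bp
  72–250 → 179 bp
  251–258 → 8 bp
Sorted largest to smallest: 179, 33, 23, 8, 8, 7 bp.

179, 33, 23, 8, 8, 7 bp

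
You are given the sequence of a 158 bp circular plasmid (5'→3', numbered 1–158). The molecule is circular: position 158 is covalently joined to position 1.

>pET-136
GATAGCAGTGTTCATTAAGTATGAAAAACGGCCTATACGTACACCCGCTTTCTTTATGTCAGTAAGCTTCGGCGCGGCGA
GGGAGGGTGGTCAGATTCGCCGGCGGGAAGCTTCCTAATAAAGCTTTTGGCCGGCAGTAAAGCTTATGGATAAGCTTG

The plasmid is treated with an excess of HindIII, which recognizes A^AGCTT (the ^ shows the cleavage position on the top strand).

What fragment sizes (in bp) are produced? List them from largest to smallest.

HindIII sites (AAGCTT) start at positions 64, 108, 121, 140, 152.
HindIII cuts after the first base of each site, so after positions 64, 108, 121, 140, 152.
Circular molecule, 5 cuts → 5 fragments:
  65–108 → 44 bp
  109–121 → 13 bp
  122–140 → 19 bp
  141–152 → 12 bp
  153–158 then 1–64 → 6 + 64 = 70 bp
Sorted largest to smallest: 70, 44, 19, 13, 12 bp.

70, 44, 19, 13, 12 bp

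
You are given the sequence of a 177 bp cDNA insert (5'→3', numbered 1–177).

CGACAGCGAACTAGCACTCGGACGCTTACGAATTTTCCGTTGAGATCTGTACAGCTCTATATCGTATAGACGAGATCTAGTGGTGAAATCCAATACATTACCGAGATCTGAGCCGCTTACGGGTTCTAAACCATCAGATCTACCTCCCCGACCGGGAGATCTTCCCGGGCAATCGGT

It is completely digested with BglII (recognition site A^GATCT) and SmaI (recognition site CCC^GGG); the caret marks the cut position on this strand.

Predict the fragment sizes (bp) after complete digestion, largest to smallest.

BglII sites (AGATCT) start at positions 43, 73, 104, 136, 157.
BglII cuts after the first base of each site, so after positions 43, 73, 104, 136, 157.
The SmaI site (CCCGGG) starts at position 164.
SmaI cuts after base 3 of each site, so after position 166.
Combined cut positions: 43, 73, 104, 136, 157, 166.
Linear molecule, 6 cuts → 7 fragments:
  1–43 → 43 bp
  44–73 → 30 bp
  74–104 → 31 bp
  105–136 → 32 bp
  137–157 → 21 bp
  158–166 → 9 bp
  167–177 → 11 bp
Sorted largest to smallest: 43, 32, 31, 30, 21, 11, 9 bp.

43, 32, 31, 30, 21, 11, 9 bp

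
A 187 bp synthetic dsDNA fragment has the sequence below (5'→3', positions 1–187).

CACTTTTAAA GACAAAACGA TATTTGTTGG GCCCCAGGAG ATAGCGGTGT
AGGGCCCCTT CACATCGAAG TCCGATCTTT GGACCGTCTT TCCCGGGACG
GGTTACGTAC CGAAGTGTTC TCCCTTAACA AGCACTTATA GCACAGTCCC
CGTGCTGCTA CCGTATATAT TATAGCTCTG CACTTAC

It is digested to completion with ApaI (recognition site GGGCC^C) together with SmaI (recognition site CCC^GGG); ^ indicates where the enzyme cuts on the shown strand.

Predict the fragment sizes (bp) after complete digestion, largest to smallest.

93, 38, 33, 23 bp

ApaI sites (GGGCCC) start at positions 29, 52.
ApaI cuts after base 5 of each site (before the last base), so after positions 33, 56.
The SmaI site (CCCGGG) starts at position 92.
SmaI cuts after base 3 of each site, so after position 94.
Combined cut positions: 33, 56, 94.
Linear molecule, 3 cuts → 4 fragments:
  1–33 → 33 bp
  34–56 → 23 bp
  57–94 → 38 bp
  95–187 → 93 bp
Sorted largest to smallest: 93, 38, 33, 23 bp.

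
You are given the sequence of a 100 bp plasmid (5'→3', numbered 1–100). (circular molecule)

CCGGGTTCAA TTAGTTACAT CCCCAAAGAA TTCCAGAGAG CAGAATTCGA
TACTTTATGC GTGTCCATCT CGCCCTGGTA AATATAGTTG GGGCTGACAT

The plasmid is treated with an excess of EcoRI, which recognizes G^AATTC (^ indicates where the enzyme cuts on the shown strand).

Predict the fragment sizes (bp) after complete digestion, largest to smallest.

EcoRI sites (GAATTC) start at positions 28, 43.
EcoRI cuts after the first base of each site, so after positions 28, 43.
Circular molecule, 2 cuts → 2 fragments:
  29–43 → 15 bp
  44–100 then 1–28 → 57 + 28 = 85 bp
Sorted largest to smallest: 85, 15 bp.

85, 15 bp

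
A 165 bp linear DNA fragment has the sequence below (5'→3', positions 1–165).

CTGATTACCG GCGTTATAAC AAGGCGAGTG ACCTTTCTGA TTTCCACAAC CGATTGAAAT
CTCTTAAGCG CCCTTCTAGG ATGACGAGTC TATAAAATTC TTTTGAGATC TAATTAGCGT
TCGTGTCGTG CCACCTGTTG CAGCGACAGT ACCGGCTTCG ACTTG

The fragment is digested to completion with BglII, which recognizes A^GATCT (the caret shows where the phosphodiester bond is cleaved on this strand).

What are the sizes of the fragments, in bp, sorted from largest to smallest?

The BglII site (AGATCT) starts at position 106.
BglII cuts after the first base of each site, so after position 106.
Linear molecule, 1 cut → 2 fragments:
  1–106 → 106 bp
  107–165 → 59 bp
Sorted largest to smallest: 106, 59 bp.

106, 59 bp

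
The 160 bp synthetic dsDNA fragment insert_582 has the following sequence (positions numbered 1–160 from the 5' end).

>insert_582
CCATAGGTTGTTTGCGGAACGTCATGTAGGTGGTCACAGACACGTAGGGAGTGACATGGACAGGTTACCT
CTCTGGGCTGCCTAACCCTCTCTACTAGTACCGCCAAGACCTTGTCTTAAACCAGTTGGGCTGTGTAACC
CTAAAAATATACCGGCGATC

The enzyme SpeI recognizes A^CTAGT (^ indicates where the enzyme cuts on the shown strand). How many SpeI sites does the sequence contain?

1

ACTAGT occurs starting at position 94.
SpeI cuts at 1 site.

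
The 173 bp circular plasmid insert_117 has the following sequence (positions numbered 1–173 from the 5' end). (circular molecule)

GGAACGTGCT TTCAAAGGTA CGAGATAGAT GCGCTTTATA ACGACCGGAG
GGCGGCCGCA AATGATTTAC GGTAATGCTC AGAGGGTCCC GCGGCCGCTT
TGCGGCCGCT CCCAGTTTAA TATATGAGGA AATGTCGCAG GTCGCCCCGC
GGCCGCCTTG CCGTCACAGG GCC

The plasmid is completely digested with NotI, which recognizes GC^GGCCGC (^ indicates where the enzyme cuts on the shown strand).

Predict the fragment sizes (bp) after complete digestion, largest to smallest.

76, 47, 39, 11 bp

NotI sites (GCGGCCGC) start at positions 52, 91, 102, 149.
NotI cuts after base 2 of each site, so after positions 53, 92, 103, 150.
Circular molecule, 4 cuts → 4 fragments:
  54–92 → 39 bp
  93–103 → 11 bp
  104–150 → 47 bp
  151–173 then 1–53 → 23 + 53 = 76 bp
Sorted largest to smallest: 76, 47, 39, 11 bp.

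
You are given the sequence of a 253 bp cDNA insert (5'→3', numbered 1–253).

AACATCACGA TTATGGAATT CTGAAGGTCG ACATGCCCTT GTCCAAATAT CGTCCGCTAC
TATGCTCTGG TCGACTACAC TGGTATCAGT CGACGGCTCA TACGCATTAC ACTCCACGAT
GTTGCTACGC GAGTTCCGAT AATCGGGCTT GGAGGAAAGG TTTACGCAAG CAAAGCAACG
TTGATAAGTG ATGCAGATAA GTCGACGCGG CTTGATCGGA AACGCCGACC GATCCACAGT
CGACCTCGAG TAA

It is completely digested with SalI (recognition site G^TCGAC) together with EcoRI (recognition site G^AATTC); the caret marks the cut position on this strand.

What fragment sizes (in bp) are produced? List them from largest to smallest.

112, 43, 38, 19, 16, 14, 11 bp

SalI sites (GTCGAC) start at positions 27, 70, 89, 201, 239.
SalI cuts after the first base of each site, so after positions 27, 70, 89, 201, 239.
The EcoRI site (GAATTC) starts at position 16.
EcoRI cuts after the first base of each site, so after position 16.
Combined cut positions: 16, 27, 70, 89, 201, 239.
Linear molecule, 6 cuts → 7 fragments:
  1–16 → 16 bp
  17–27 → 11 bp
  28–70 → 43 bp
  71–89 → 19 bp
  90–201 → 112 bp
  202–239 → 38 bp
  240–253 → 14 bp
Sorted largest to smallest: 112, 43, 38, 19, 16, 14, 11 bp.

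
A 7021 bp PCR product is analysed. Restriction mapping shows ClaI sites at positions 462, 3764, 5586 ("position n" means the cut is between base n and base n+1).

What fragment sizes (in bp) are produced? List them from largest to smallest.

Linear molecule, 3 cuts → 4 fragments:
  462 − 0 = 462 bp
  3764 − 462 = 3302 bp
  5586 − 3764 = 1822 bp
  7021 − 5586 = 1435 bp
Sorted largest to smallest: 3302, 1822, 1435, 462 bp.

3302, 1822, 1435, 462 bp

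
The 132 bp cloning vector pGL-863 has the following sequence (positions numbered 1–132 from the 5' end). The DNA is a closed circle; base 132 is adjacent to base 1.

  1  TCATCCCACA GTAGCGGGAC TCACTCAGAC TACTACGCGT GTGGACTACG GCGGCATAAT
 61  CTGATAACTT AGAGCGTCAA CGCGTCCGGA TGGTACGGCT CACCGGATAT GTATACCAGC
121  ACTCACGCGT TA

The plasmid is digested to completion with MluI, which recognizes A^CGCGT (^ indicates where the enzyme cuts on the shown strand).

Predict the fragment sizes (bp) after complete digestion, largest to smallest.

MluI sites (ACGCGT) start at positions 35, 80, 125.
MluI cuts after the first base of each site, so after positions 35, 80, 125.
Circular molecule, 3 cuts → 3 fragments:
  36–80 → 45 bp
  81–125 → 45 bp
  126–132 then 1–35 → 7 + 35 = 42 bp
Sorted largest to smallest: 45, 45, 42 bp.

45, 45, 42 bp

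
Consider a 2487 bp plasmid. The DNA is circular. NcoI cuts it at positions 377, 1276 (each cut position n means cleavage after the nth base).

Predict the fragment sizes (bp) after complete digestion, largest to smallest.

Circular molecule, 2 cuts → 2 fragments:
  1276 − 377 = 899 bp
  wrap: 2487 − 1276 + 377 = 1588 bp
Sorted largest to smallest: 1588, 899 bp.

1588, 899 bp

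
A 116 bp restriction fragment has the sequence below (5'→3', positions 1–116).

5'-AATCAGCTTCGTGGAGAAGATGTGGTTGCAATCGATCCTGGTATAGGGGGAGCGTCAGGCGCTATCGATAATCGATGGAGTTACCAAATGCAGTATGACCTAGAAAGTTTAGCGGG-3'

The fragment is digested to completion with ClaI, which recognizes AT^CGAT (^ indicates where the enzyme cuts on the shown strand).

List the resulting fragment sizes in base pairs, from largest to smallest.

44, 33, 32, 7 bp

ClaI sites (ATCGAT) start at positions 31, 64, 71.
ClaI cuts after base 2 of each site, so after positions 32, 65, 72.
Linear molecule, 3 cuts → 4 fragments:
  1–32 → 32 bp
  33–65 → 33 bp
  66–72 → 7 bp
  73–116 → 44 bp
Sorted largest to smallest: 44, 33, 32, 7 bp.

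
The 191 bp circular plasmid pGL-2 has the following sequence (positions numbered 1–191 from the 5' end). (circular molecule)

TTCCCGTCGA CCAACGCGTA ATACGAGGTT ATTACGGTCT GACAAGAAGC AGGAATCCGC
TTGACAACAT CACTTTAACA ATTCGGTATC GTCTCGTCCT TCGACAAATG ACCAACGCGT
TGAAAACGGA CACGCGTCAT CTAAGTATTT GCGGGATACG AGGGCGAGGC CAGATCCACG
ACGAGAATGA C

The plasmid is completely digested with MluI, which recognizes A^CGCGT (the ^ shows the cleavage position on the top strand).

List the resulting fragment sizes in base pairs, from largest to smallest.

MluI sites (ACGCGT) start at positions 14, 115, 132.
MluI cuts after the first base of each site, so after positions 14, 115, 132.
Circular molecule, 3 cuts → 3 fragments:
  15–115 → 101 bp
  116–132 → 17 bp
  133–191 then 1–14 → 59 + 14 = 73 bp
Sorted largest to smallest: 101, 73, 17 bp.

101, 73, 17 bp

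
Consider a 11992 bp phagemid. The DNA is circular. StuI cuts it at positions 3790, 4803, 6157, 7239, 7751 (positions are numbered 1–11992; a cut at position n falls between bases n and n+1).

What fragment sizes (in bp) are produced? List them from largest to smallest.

Circular molecule, 5 cuts → 5 fragments:
  4803 − 3790 = 1013 bp
  6157 − 4803 = 1354 bp
  7239 − 6157 = 1082 bp
  7751 − 7239 = 512 bp
  wrap: 11992 − 7751 + 3790 = 8031 bp
Sorted largest to smallest: 8031, 1354, 1082, 1013, 512 bp.

8031, 1354, 1082, 1013, 512 bp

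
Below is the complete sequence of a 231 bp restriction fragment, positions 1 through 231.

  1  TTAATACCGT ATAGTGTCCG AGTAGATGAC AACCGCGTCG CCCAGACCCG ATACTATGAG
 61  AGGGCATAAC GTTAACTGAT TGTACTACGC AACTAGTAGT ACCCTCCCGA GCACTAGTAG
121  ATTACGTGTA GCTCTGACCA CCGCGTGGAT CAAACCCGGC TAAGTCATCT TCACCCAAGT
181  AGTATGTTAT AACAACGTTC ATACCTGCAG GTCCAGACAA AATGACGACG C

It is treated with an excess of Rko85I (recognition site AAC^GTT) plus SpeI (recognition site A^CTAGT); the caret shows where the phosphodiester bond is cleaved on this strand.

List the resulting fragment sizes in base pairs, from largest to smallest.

83, 70, 35, 22, 21 bp

Rko85I sites (AACGTT) start at positions 68, 194.
Rko85I cuts after base 3 of each site, so after positions 70, 196.
SpeI sites (ACTAGT) start at positions 92, 113.
SpeI cuts after the first base of each site, so after positions 92, 113.
Combined cut positions: 70, 92, 113, 196.
Linear molecule, 4 cuts → 5 fragments:
  1–70 → 70 bp
  71–92 → 22 bp
  93–113 → 21 bp
  114–196 → 83 bp
  197–231 → 35 bp
Sorted largest to smallest: 83, 70, 35, 22, 21 bp.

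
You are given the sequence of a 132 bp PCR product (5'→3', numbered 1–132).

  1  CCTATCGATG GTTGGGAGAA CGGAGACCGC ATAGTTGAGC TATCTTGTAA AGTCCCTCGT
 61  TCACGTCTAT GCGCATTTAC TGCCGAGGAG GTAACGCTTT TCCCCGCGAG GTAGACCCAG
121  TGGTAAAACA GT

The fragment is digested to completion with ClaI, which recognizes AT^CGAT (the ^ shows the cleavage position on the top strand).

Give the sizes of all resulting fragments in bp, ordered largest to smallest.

127, 5 bp

The ClaI site (ATCGAT) starts at position 4.
ClaI cuts after base 2 of each site, so after position 5.
Linear molecule, 1 cut → 2 fragments:
  1–5 → 5 bp
  6–132 → 127 bp
Sorted largest to smallest: 127, 5 bp.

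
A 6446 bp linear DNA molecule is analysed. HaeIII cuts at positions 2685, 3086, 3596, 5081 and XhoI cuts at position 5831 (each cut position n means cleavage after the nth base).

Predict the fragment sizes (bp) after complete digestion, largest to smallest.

2685, 1485, 750, 615, 510, 401 bp

Combined cut positions (sorted): 2685, 3086, 3596, 5081, 5831.
Linear molecule, 5 cuts → 6 fragments:
  2685 − 0 = 2685 bp
  3086 − 2685 = 401 bp
  3596 − 3086 = 510 bp
  5081 − 3596 = 1485 bp
  5831 − 5081 = 750 bp
  6446 − 5831 = 615 bp
Sorted largest to smallest: 2685, 1485, 750, 615, 510, 401 bp.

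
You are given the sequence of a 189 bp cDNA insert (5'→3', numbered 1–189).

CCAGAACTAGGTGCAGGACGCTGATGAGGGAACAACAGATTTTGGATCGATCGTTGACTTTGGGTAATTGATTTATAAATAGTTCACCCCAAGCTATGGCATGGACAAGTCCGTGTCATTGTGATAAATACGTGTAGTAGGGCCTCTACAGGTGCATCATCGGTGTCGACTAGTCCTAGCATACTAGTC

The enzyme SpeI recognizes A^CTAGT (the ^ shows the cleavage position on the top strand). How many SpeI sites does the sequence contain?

2

ACTAGT occurs starting at positions 169, 183.
SpeI cuts at 2 sites.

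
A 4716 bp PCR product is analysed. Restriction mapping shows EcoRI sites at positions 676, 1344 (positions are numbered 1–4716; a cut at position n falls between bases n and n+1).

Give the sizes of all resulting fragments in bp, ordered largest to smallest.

Linear molecule, 2 cuts → 3 fragments:
  676 − 0 = 676 bp
  1344 − 676 = 668 bp
  4716 − 1344 = 3372 bp
Sorted largest to smallest: 3372, 676, 668 bp.

3372, 676, 668 bp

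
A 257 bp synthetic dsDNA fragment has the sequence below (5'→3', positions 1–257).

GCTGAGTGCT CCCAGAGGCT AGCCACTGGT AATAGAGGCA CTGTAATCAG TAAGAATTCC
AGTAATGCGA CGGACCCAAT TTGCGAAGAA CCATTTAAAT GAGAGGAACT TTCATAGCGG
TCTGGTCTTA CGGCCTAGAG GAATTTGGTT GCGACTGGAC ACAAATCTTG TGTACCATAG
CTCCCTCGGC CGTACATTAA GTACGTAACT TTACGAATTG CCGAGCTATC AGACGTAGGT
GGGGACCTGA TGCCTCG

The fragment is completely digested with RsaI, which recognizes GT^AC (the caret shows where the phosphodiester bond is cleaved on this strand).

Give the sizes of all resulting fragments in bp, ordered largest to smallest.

173, 55, 20, 9 bp

RsaI sites (GTAC) start at positions 172, 192, 201.
RsaI cuts after base 2 of each site, so after positions 173, 193, 202.
Linear molecule, 3 cuts → 4 fragments:
  1–173 → 173 bp
  174–193 → 20 bp
  194–202 → 9 bp
  203–257 → 55 bp
Sorted largest to smallest: 173, 55, 20, 9 bp.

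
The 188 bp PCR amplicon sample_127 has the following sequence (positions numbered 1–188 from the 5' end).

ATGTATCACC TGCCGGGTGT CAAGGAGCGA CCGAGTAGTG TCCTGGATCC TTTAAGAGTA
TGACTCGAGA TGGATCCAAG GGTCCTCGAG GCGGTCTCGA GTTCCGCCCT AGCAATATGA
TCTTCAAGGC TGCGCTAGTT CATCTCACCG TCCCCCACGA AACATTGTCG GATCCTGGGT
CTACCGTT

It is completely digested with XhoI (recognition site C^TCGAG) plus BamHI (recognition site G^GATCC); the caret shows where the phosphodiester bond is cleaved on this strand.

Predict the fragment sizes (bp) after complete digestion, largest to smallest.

74, 45, 19, 18, 13, 11, 8 bp

XhoI sites (CTCGAG) start at positions 64, 85, 96.
XhoI cuts after the first base of each site, so after positions 64, 85, 96.
BamHI sites (GGATCC) start at positions 45, 72, 170.
BamHI cuts after the first base of each site, so after positions 45, 72, 170.
Combined cut positions: 45, 64, 72, 85, 96, 170.
Linear molecule, 6 cuts → 7 fragments:
  1–45 → 45 bp
  46–64 → 19 bp
  65–72 → 8 bp
  73–85 → 13 bp
  86–96 → 11 bp
  97–170 → 74 bp
  171–188 → 18 bp
Sorted largest to smallest: 74, 45, 19, 18, 13, 11, 8 bp.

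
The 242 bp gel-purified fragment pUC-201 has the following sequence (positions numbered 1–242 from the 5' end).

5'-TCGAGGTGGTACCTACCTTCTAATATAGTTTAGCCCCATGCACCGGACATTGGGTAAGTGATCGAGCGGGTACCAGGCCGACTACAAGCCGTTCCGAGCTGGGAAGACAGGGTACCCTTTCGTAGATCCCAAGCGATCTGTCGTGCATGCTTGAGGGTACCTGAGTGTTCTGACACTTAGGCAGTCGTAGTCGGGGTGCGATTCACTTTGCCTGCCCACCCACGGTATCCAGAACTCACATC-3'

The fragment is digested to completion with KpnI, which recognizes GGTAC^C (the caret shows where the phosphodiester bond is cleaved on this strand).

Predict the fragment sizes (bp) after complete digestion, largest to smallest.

KpnI sites (GGTACC) start at positions 8, 69, 111, 156.
KpnI cuts after base 5 of each site (before the last base), so after positions 12, 73, 115, 160.
Linear molecule, 4 cuts → 5 fragments:
  1–12 → 12 bp
  13–73 → 61 bp
  74–115 → 42 bp
  116–160 → 45 bp
  161–242 → 82 bp
Sorted largest to smallest: 82, 61, 45, 42, 12 bp.

82, 61, 45, 42, 12 bp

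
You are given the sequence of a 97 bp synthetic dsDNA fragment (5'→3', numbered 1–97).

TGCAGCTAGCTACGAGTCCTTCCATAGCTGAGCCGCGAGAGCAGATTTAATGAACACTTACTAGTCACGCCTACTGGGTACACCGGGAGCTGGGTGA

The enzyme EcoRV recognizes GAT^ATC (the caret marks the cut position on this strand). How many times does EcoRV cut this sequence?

0

No occurrence of GATATC is present in the sequence.
EcoRV does not cut: 0 sites.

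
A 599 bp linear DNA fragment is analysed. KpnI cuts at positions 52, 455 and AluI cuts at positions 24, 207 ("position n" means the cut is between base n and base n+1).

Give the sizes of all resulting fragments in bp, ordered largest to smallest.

Combined cut positions (sorted): 24, 52, 207, 455.
Linear molecule, 4 cuts → 5 fragments:
  24 − 0 = 24 bp
  52 − 24 = 28 bp
  207 − 52 = 155 bp
  455 − 207 = 248 bp
  599 − 455 = 144 bp
Sorted largest to smallest: 248, 155, 144, 28, 24 bp.

248, 155, 144, 28, 24 bp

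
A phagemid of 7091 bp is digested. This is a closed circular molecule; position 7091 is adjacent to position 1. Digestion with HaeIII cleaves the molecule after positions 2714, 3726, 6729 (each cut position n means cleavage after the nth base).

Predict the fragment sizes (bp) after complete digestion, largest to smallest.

Circular molecule, 3 cuts → 3 fragments:
  3726 − 2714 = 1012 bp
  6729 − 3726 = 3003 bp
  wrap: 7091 − 6729 + 2714 = 3076 bp
Sorted largest to smallest: 3076, 3003, 1012 bp.

3076, 3003, 1012 bp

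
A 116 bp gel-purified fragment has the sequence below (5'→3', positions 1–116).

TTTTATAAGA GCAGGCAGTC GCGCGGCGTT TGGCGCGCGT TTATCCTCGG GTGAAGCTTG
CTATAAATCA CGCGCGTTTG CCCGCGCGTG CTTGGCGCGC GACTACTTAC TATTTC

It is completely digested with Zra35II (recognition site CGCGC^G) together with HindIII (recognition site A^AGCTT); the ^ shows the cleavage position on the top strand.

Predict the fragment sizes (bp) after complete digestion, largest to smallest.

Zra35II sites (CGCGCG) start at positions 20, 34, 71, 83, 96.
Zra35II cuts after base 5 of each site (before the last base), so after positions 24, 38, 75, 87, 100.
The HindIII site (AAGCTT) starts at position 54.
HindIII cuts after the first base of each site, so after position 54.
Combined cut positions: 24, 38, 54, 75, 87, 100.
Linear molecule, 6 cuts → 7 fragments:
  1–24 → 24 bp
  25–38 → 14 bp
  39–54 → 16 bp
  55–75 → 21 bp
  76–87 → 12 bp
  88–100 → 13 bp
  101–116 → 16 bp
Sorted largest to smallest: 24, 21, 16, 16, 14, 13, 12 bp.

24, 21, 16, 16, 14, 13, 12 bp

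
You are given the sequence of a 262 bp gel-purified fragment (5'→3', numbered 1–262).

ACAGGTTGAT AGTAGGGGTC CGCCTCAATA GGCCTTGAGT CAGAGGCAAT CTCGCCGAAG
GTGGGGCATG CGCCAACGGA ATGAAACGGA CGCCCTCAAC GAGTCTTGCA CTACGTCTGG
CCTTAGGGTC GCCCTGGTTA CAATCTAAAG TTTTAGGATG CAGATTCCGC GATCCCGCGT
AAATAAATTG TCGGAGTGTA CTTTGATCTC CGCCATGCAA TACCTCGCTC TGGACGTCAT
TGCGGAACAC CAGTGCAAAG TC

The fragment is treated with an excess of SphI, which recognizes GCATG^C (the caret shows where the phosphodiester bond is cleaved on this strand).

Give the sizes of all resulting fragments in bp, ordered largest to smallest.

192, 70 bp

The SphI site (GCATGC) starts at position 66.
SphI cuts after base 5 of each site (before the last base), so after position 70.
Linear molecule, 1 cut → 2 fragments:
  1–70 → 70 bp
  71–262 → 192 bp
Sorted largest to smallest: 192, 70 bp.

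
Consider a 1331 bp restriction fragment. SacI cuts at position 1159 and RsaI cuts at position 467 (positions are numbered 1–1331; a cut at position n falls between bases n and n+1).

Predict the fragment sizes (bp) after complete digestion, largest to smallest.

Combined cut positions (sorted): 467, 1159.
Linear molecule, 2 cuts → 3 fragments:
  467 − 0 = 467 bp
  1159 − 467 = 692 bp
  1331 − 1159 = 172 bp
Sorted largest to smallest: 692, 467, 172 bp.

692, 467, 172 bp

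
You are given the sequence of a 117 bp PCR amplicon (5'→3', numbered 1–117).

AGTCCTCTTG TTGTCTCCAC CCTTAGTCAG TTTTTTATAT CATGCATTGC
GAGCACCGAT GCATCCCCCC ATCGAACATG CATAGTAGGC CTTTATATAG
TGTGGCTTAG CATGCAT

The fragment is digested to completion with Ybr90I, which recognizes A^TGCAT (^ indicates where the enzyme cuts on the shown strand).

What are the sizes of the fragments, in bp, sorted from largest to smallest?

Ybr90I sites (ATGCAT) start at positions 42, 59, 78, 112.
Ybr90I cuts after the first base of each site, so after positions 42, 59, 78, 112.
Linear molecule, 4 cuts → 5 fragments:
  1–42 → 42 bp
  43–59 → 17 bp
  60–78 → 19 bp
  79–112 → 34 bp
  113–117 → 5 bp
Sorted largest to smallest: 42, 34, 19, 17, 5 bp.

42, 34, 19, 17, 5 bp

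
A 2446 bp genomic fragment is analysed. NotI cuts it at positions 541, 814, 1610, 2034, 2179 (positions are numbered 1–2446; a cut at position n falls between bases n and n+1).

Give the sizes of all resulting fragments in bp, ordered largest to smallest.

Linear molecule, 5 cuts → 6 fragments:
  541 − 0 = 541 bp
  814 − 541 = 273 bp
  1610 − 814 = 796 bp
  2034 − 1610 = 424 bp
  2179 − 2034 = 145 bp
  2446 − 2179 = 267 bp
Sorted largest to smallest: 796, 541, 424, 273, 267, 145 bp.

796, 541, 424, 273, 267, 145 bp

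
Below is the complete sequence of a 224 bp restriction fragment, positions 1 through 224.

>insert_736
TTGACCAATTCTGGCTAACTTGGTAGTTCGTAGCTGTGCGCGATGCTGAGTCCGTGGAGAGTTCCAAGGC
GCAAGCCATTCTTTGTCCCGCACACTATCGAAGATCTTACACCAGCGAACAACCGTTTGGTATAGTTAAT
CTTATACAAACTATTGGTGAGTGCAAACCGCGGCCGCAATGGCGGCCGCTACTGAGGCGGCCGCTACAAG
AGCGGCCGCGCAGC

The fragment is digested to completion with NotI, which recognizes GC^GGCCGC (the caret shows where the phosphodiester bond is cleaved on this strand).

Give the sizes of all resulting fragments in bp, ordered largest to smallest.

171, 15, 15, 12, 11 bp

NotI sites (GCGGCCGC) start at positions 170, 182, 197, 212.
NotI cuts after base 2 of each site, so after positions 171, 183, 198, 213.
Linear molecule, 4 cuts → 5 fragments:
  1–171 → 171 bp
  172–183 → 12 bp
  184–198 → 15 bp
  199–213 → 15 bp
  214–224 → 11 bp
Sorted largest to smallest: 171, 15, 15, 12, 11 bp.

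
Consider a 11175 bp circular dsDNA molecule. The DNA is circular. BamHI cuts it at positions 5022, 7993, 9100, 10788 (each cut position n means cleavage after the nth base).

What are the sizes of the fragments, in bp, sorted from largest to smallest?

5409, 2971, 1688, 1107 bp

Circular molecule, 4 cuts → 4 fragments:
  7993 − 5022 = 2971 bp
  9100 − 7993 = 1107 bp
  10788 − 9100 = 1688 bp
  wrap: 11175 − 10788 + 5022 = 5409 bp
Sorted largest to smallest: 5409, 2971, 1688, 1107 bp.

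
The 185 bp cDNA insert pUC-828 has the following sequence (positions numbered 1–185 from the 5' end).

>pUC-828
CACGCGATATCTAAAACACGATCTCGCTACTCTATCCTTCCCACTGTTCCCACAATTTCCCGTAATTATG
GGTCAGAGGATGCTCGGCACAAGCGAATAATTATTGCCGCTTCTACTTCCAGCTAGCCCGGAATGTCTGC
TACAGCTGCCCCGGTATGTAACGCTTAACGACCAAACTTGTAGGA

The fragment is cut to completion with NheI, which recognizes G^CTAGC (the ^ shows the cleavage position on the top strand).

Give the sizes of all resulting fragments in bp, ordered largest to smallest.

The NheI site (GCTAGC) starts at position 122.
NheI cuts after the first base of each site, so after position 122.
Linear molecule, 1 cut → 2 fragments:
  1–122 → 122 bp
  123–185 → 63 bp
Sorted largest to smallest: 122, 63 bp.

122, 63 bp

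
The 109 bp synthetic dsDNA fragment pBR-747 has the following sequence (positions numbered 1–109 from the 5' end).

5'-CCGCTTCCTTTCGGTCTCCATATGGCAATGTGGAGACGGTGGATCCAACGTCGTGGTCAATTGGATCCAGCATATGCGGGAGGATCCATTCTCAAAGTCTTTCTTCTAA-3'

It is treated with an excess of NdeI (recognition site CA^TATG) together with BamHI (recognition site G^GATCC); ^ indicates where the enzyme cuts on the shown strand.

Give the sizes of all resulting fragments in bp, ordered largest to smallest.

27, 22, 21, 20, 10, 9 bp

NdeI sites (CATATG) start at positions 19, 71.
NdeI cuts after base 2 of each site, so after positions 20, 72.
BamHI sites (GGATCC) start at positions 41, 63, 82.
BamHI cuts after the first base of each site, so after positions 41, 63, 82.
Combined cut positions: 20, 41, 63, 72, 82.
Linear molecule, 5 cuts → 6 fragments:
  1–20 → 20 bp
  21–41 → 21 bp
  42–63 → 22 bp
  64–72 → 9 bp
  73–82 → 10 bp
  83–109 → 27 bp
Sorted largest to smallest: 27, 22, 21, 20, 10, 9 bp.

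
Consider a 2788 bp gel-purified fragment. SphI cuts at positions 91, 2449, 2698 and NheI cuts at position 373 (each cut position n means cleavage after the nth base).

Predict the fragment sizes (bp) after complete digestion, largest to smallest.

2076, 282, 249, 91, 90 bp

Combined cut positions (sorted): 91, 373, 2449, 2698.
Linear molecule, 4 cuts → 5 fragments:
  91 − 0 = 91 bp
  373 − 91 = 282 bp
  2449 − 373 = 2076 bp
  2698 − 2449 = 249 bp
  2788 − 2698 = 90 bp
Sorted largest to smallest: 2076, 282, 249, 91, 90 bp.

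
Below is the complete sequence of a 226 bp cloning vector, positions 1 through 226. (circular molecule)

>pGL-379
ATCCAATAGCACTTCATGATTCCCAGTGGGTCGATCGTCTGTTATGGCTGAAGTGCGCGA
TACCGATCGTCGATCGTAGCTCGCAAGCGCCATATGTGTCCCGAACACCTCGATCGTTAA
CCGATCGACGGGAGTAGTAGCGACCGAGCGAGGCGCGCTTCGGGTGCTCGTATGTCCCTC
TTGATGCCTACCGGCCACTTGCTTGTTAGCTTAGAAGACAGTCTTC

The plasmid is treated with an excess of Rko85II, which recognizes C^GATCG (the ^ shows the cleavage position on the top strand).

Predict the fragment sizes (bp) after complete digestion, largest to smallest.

Rko85II sites (CGATCG) start at positions 32, 64, 71, 111, 122.
Rko85II cuts after the first base of each site, so after positions 32, 64, 71, 111, 122.
Circular molecule, 5 cuts → 5 fragments:
  33–64 → 32 bp
  65–71 → 7 bp
  72–111 → 40 bp
  112–122 → 11 bp
  123–226 then 1–32 → 104 + 32 = 136 bp
Sorted largest to smallest: 136, 40, 32, 11, 7 bp.

136, 40, 32, 11, 7 bp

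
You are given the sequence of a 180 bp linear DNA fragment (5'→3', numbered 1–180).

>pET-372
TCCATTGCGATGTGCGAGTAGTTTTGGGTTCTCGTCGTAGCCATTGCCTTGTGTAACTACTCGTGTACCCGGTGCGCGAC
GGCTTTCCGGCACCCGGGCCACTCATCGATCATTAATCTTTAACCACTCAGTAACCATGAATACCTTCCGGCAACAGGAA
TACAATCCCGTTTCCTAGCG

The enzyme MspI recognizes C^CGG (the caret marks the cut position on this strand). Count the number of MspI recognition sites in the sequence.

CCGG occurs starting at positions 69, 87, 94, 148.
MspI cuts at 4 sites.

4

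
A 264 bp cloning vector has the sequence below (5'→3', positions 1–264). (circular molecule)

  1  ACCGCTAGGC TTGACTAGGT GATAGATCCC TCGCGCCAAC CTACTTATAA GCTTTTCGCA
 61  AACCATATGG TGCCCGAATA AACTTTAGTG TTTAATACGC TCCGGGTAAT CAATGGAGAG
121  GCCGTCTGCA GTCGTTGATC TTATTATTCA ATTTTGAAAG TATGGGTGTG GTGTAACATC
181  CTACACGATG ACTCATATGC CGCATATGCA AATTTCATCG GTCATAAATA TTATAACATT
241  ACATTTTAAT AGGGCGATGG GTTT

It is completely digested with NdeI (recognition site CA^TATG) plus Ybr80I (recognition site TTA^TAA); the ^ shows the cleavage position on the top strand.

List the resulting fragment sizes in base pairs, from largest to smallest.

130, 78, 29, 18, 9 bp

NdeI sites (CATATG) start at positions 64, 194, 203.
NdeI cuts after base 2 of each site, so after positions 65, 195, 204.
Ybr80I sites (TTATAA) start at positions 45, 231.
Ybr80I cuts after base 3 of each site, so after positions 47, 233.
Combined cut positions: 47, 65, 195, 204, 233.
Circular molecule, 5 cuts → 5 fragments:
  48–65 → 18 bp
  66–195 → 130 bp
  196–204 → 9 bp
  205–233 → 29 bp
  234–264 then 1–47 → 31 + 47 = 78 bp
Sorted largest to smallest: 130, 78, 29, 18, 9 bp.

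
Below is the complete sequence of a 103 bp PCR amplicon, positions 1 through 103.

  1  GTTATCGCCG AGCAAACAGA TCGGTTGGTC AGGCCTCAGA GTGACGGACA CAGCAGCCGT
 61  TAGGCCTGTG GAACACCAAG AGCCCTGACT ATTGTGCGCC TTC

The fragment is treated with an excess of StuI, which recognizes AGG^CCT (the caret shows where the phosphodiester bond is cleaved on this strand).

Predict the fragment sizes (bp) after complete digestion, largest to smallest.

39, 33, 31 bp

StuI sites (AGGCCT) start at positions 31, 62.
StuI cuts after base 3 of each site, so after positions 33, 64.
Linear molecule, 2 cuts → 3 fragments:
  1–33 → 33 bp
  34–64 → 31 bp
  65–103 → 39 bp
Sorted largest to smallest: 39, 33, 31 bp.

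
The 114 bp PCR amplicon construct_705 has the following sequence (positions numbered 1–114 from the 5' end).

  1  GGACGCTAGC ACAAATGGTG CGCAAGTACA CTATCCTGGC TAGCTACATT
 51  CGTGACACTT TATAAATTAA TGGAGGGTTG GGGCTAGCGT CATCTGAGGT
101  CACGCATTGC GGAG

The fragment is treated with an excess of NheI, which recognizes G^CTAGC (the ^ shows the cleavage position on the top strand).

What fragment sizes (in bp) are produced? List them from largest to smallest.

44, 34, 31, 5 bp

NheI sites (GCTAGC) start at positions 5, 39, 83.
NheI cuts after the first base of each site, so after positions 5, 39, 83.
Linear molecule, 3 cuts → 4 fragments:
  1–5 → 5 bp
  6–39 → 34 bp
  40–83 → 44 bp
  84–114 → 31 bp
Sorted largest to smallest: 44, 34, 31, 5 bp.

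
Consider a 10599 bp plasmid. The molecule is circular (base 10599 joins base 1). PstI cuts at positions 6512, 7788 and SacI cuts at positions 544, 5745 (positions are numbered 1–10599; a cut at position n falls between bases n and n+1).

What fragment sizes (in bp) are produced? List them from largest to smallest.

5201, 3355, 1276, 767 bp

Combined cut positions (sorted): 544, 5745, 6512, 7788.
Circular molecule, 4 cuts → 4 fragments:
  5745 − 544 = 5201 bp
  6512 − 5745 = 767 bp
  7788 − 6512 = 1276 bp
  wrap: 10599 − 7788 + 544 = 3355 bp
Sorted largest to smallest: 5201, 3355, 1276, 767 bp.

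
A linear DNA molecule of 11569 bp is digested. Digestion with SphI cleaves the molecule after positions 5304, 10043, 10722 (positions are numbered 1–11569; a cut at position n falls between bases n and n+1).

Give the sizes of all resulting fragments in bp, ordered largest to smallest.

Linear molecule, 3 cuts → 4 fragments:
  5304 − 0 = 5304 bp
  10043 − 5304 = 4739 bp
  10722 − 10043 = 679 bp
  11569 − 10722 = 847 bp
Sorted largest to smallest: 5304, 4739, 847, 679 bp.

5304, 4739, 847, 679 bp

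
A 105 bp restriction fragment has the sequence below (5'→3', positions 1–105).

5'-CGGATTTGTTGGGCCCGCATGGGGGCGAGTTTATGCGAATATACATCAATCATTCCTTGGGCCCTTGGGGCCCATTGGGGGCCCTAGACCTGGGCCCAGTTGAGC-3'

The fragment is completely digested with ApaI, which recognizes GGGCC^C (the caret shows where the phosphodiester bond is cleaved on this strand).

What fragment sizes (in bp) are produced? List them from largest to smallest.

48, 15, 13, 11, 9, 9 bp

ApaI sites (GGGCCC) start at positions 11, 59, 68, 79, 92.
ApaI cuts after base 5 of each site (before the last base), so after positions 15, 63, 72, 83, 96.
Linear molecule, 5 cuts → 6 fragments:
  1–15 → 15 bp
  16–63 → 48 bp
  64–72 → 9 bp
  73–83 → 11 bp
  84–96 → 13 bp
  97–105 → 9 bp
Sorted largest to smallest: 48, 15, 13, 11, 9, 9 bp.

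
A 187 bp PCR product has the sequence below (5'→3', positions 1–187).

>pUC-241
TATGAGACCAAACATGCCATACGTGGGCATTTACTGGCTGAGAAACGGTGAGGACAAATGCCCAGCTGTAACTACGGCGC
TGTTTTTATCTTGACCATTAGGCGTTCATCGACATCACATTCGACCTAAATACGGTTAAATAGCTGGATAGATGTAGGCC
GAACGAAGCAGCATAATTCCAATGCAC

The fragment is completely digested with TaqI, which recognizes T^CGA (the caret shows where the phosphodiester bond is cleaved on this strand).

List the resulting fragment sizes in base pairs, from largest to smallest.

TaqI sites (TCGA) start at positions 109, 121.
TaqI cuts after the first base of each site, so after positions 109, 121.
Linear molecule, 2 cuts → 3 fragments:
  1–109 → 109 bp
  110–121 → 12 bp
  122–187 → 66 bp
Sorted largest to smallest: 109, 66, 12 bp.

109, 66, 12 bp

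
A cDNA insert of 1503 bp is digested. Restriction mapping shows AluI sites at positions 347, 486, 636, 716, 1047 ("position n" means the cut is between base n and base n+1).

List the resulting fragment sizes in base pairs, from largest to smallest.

Linear molecule, 5 cuts → 6 fragments:
  347 − 0 = 347 bp
  486 − 347 = 139 bp
  636 − 486 = 150 bp
  716 − 636 = 80 bp
  1047 − 716 = 331 bp
  1503 − 1047 = 456 bp
Sorted largest to smallest: 456, 347, 331, 150, 139, 80 bp.

456, 347, 331, 150, 139, 80 bp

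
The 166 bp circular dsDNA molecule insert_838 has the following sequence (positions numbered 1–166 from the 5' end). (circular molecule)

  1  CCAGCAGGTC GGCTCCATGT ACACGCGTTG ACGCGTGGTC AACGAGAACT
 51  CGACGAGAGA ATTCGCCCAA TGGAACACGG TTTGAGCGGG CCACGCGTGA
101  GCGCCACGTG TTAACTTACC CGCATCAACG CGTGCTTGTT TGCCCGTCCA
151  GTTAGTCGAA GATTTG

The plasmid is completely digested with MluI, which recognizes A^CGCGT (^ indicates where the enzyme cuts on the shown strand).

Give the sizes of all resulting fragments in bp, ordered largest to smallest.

62, 61, 35, 8 bp

MluI sites (ACGCGT) start at positions 23, 31, 93, 128.
MluI cuts after the first base of each site, so after positions 23, 31, 93, 128.
Circular molecule, 4 cuts → 4 fragments:
  24–31 → 8 bp
  32–93 → 62 bp
  94–128 → 35 bp
  129–166 then 1–23 → 38 + 23 = 61 bp
Sorted largest to smallest: 62, 61, 35, 8 bp.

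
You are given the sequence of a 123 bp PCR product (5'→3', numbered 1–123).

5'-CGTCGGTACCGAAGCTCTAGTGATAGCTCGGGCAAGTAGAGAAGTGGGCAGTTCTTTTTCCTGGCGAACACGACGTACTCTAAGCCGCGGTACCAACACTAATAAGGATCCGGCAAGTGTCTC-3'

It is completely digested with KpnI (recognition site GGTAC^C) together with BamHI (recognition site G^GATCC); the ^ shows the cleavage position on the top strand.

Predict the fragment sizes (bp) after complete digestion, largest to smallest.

84, 17, 13, 9 bp

KpnI sites (GGTACC) start at positions 5, 89.
KpnI cuts after base 5 of each site (before the last base), so after positions 9, 93.
The BamHI site (GGATCC) starts at position 106.
BamHI cuts after the first base of each site, so after position 106.
Combined cut positions: 9, 93, 106.
Linear molecule, 3 cuts → 4 fragments:
  1–9 → 9 bp
  10–93 → 84 bp
  94–106 → 13 bp
  107–123 → 17 bp
Sorted largest to smallest: 84, 17, 13, 9 bp.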